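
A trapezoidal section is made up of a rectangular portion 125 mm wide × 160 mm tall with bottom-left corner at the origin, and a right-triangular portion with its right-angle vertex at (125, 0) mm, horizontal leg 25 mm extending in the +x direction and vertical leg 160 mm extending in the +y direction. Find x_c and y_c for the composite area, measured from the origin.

x_c = 68.94 mm, y_c = 77.58 mm

rectangular portion: A = 125 × 160 = 20000.00, centroid at (62.50, 80.00).
triangular portion: A = ½·25·160 = 2000.00, centroid at (133.33, 53.33).
ΣA = 22000.00 mm², ΣAx_c = 1516666.67 mm³, ΣAy_c = 1706666.67 mm³.
x_c = 1516666.67/22000.00 = 68.94 mm; y_c = 1706666.67/22000.00 = 77.58 mm.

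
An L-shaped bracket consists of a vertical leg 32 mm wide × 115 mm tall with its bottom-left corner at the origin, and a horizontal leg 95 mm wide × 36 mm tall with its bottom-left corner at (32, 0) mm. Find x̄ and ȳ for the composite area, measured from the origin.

x̄ = 46.59 mm, ȳ = 38.47 mm

vertical leg: A = 32 × 115 = 3680.00, centroid at (16.00, 57.50).
horizontal leg: A = 95 × 36 = 3420.00, centroid at (79.50, 18.00).
ΣA = 7100.00 mm²
ΣAx̄ = (3680.00)(16.00) + (3420.00)(79.50) = 330770.00 mm³
ΣAȳ = (3680.00)(57.50) + (3420.00)(18.00) = 273160.00 mm³
x̄ = 330770.00 / 7100.00 = 46.59 mm
ȳ = 273160.00 / 7100.00 = 38.47 mm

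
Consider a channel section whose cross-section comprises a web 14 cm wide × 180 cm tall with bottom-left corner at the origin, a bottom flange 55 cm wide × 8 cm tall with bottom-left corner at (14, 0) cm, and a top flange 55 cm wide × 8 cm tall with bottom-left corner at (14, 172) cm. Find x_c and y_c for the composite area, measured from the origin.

web: A = 14 × 180 = 2520.00, centroid at (7.00, 90.00).
bottom flange: A = 55 × 8 = 440.00, centroid at (41.50, 4.00).
top flange: A = 55 × 8 = 440.00, centroid at (41.50, 176.00).
ΣA = 3400.00 cm², ΣAx_c = 54160.00 cm³, ΣAy_c = 306000.00 cm³.
x_c = 54160.00/3400.00 = 15.93 cm; y_c = 306000.00/3400.00 = 90.00 cm.

x_c = 15.93 cm, y_c = 90.00 cm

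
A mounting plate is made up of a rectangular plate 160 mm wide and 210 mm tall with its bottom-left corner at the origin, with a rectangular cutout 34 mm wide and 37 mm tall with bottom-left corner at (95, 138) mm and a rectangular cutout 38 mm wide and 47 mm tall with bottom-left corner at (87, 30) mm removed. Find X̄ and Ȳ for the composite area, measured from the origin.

X̄ = 77.16 mm, Ȳ = 105.89 mm

plate: A = 160 × 210 = 33600.00, centroid at (80.00, 105.00).
hole 1: A = −(34 × 37) = -1258.00, centroid at (112.00, 156.50).
hole 2: A = −(38 × 47) = -1786.00, centroid at (106.00, 53.50).
ΣA = 30556.00 mm², ΣAX̄ = 2357788.00 mm³, ΣAȲ = 3235572.00 mm³.
X̄ = 2357788.00/30556.00 = 77.16 mm; Ȳ = 3235572.00/30556.00 = 105.89 mm.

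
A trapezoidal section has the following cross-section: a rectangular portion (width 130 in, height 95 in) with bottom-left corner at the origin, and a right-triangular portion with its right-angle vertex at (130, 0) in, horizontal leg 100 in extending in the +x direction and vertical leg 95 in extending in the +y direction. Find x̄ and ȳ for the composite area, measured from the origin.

x̄ = 92.31 in, ȳ = 43.10 in

rectangular portion: A = 130 × 95 = 12350.00, centroid at (65.00, 47.50).
triangular portion: A = ½·100·95 = 4750.00, centroid at (163.33, 31.67).
ΣA = 17100.00 in², ΣAx̄ = 1578583.33 in³, ΣAȳ = 737041.67 in³.
x̄ = 1578583.33/17100.00 = 92.31 in; ȳ = 737041.67/17100.00 = 43.10 in.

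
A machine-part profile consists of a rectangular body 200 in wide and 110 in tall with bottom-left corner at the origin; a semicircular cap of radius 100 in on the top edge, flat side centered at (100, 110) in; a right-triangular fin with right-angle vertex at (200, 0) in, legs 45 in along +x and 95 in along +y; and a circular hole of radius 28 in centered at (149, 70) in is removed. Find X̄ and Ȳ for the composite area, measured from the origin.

rectangular body: A = 200 × 110 = 22000.00, centroid at (100.00, 55.00).
semicircular top: A = ½π·100² = 15707.96, centroid at (100.00, 152.44).
triangular fin: A = ½·45·95 = 2137.50, centroid at (215.00, 31.67).
hole: A = −π·28² = -2463.01, centroid at (149.00, 70.00).
ΣA = 37382.45 in²
ΣAX̄ = (22000.00)(100.00) + (15707.96)(100.00) + (2137.50)(215.00) + (-2463.01)(149.00) = 3863370.54 in³
ΣAȲ = (22000.00)(55.00) + (15707.96)(152.44) + (2137.50)(31.67) + (-2463.01)(70.00) = 3499819.52 in³
X̄ = 3863370.54 / 37382.45 = 103.35 in
Ȳ = 3499819.52 / 37382.45 = 93.62 in

X̄ = 103.35 in, Ȳ = 93.62 in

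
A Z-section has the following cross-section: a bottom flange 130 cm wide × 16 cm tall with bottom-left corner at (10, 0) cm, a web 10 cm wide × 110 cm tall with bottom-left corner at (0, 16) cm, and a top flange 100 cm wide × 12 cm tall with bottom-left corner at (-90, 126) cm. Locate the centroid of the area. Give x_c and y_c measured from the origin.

Part | A | x̄ᵢ | ȳᵢ | A·x̄ᵢ | A·ȳᵢ
bottom flange | 2080.00 | 75.00 | 8.00 | 156000.00 | 16640.00
web | 1100.00 | 5.00 | 71.00 | 5500.00 | 78100.00
top flange | 1200.00 | -40.00 | 132.00 | -48000.00 | 158400.00
Σ | 4380.00 |  |  | 113500.00 | 253140.00
x_c = 113500.00 / 4380.00 = 25.91 cm
y_c = 253140.00 / 4380.00 = 57.79 cm

x_c = 25.91 cm, y_c = 57.79 cm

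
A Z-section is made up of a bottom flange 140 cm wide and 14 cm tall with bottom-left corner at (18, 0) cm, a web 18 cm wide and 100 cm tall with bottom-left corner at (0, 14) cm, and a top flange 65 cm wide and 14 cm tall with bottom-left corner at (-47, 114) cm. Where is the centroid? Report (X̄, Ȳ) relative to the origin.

X̄ = 37.58 cm, Ȳ = 51.18 cm

Part | A | x̄ᵢ | ȳᵢ | A·x̄ᵢ | A·ȳᵢ
bottom flange | 1960.00 | 88.00 | 7.00 | 172480.00 | 13720.00
web | 1800.00 | 9.00 | 64.00 | 16200.00 | 115200.00
top flange | 910.00 | -14.50 | 121.00 | -13195.00 | 110110.00
Σ | 4670.00 |  |  | 175485.00 | 239030.00
X̄ = 175485.00 / 4670.00 = 37.58 cm
Ȳ = 239030.00 / 4670.00 = 51.18 cm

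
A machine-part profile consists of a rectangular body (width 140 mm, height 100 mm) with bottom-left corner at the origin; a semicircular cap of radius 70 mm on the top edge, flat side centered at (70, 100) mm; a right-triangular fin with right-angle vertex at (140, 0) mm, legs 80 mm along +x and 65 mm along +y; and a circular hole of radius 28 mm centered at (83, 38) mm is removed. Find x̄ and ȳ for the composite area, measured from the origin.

x̄ = 80.04 mm, ȳ = 76.08 mm

rectangular body: A = 140 × 100 = 14000.00, centroid at (70.00, 50.00).
semicircular top: A = ½π·70² = 7696.90, centroid at (70.00, 129.71).
triangular fin: A = ½·80·65 = 2600.00, centroid at (166.67, 21.67).
hole: A = −π·28² = -2463.01, centroid at (83.00, 38.00).
ΣA = 21833.89 mm²
ΣAx̄ = (14000.00)(70.00) + (7696.90)(70.00) + (2600.00)(166.67) + (-2463.01)(83.00) = 1747686.76 mm³
ΣAȳ = (14000.00)(50.00) + (7696.90)(129.71) + (2600.00)(21.67) + (-2463.01)(38.00) = 1661095.87 mm³
x̄ = 1747686.76 / 21833.89 = 80.04 mm
ȳ = 1661095.87 / 21833.89 = 76.08 mm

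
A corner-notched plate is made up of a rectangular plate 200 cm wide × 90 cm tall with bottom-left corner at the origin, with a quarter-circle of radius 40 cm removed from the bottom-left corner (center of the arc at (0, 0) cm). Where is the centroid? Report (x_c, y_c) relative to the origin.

x_c = 106.23 cm, y_c = 47.10 cm

plate: A = 200 × 90 = 18000.00, centroid at (100.00, 45.00).
removed quarter-circle: A = −¼π·40² = -1256.64, centroid at (16.98, 16.98).
ΣA = 16743.36 cm², ΣAx_c = 1778666.67 cm³, ΣAy_c = 788666.67 cm³.
x_c = 1778666.67/16743.36 = 106.23 cm; y_c = 788666.67/16743.36 = 47.10 cm.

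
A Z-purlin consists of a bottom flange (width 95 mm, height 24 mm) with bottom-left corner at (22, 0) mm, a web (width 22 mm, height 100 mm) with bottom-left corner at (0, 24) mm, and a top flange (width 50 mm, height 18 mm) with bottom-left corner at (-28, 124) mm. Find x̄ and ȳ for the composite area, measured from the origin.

x̄ = 33.45 mm, ȳ = 57.59 mm

Part | A | x̄ᵢ | ȳᵢ | A·x̄ᵢ | A·ȳᵢ
bottom flange | 2280.00 | 69.50 | 12.00 | 158460.00 | 27360.00
web | 2200.00 | 11.00 | 74.00 | 24200.00 | 162800.00
top flange | 900.00 | -3.00 | 133.00 | -2700.00 | 119700.00
Σ | 5380.00 |  |  | 179960.00 | 309860.00
x̄ = 179960.00 / 5380.00 = 33.45 mm
ȳ = 309860.00 / 5380.00 = 57.59 mm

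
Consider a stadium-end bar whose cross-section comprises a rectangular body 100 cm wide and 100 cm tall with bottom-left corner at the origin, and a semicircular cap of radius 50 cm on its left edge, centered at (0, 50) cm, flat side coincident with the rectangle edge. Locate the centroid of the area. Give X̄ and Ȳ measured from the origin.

X̄ = 29.92 cm, Ȳ = 50.00 cm

Part | A | x̄ᵢ | ȳᵢ | A·x̄ᵢ | A·ȳᵢ
rectangular body | 10000.00 | 50.00 | 50.00 | 500000.00 | 500000.00
semicircular end | 3926.99 | -21.22 | 50.00 | -83333.33 | 196349.54
Σ | 13926.99 |  |  | 416666.67 | 696349.54
X̄ = 416666.67 / 13926.99 = 29.92 cm
Ȳ = 696349.54 / 13926.99 = 50.00 cm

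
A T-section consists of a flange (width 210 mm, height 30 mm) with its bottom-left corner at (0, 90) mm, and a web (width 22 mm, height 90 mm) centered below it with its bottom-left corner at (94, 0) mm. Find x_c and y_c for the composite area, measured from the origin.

x_c = 105.00 mm, y_c = 90.65 mm

web: A = 22 × 90 = 1980.00, centroid at (105.00, 45.00).
flange: A = 210 × 30 = 6300.00, centroid at (105.00, 105.00).
ΣA = 8280.00 mm², ΣAx_c = 869400.00 mm³, ΣAy_c = 750600.00 mm³.
x_c = 869400.00/8280.00 = 105.00 mm; y_c = 750600.00/8280.00 = 90.65 mm.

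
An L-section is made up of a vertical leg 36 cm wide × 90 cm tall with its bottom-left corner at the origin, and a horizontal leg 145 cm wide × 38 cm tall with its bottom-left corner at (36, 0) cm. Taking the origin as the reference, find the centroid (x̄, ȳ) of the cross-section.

x̄ = 74.99 cm, ȳ = 28.63 cm

Part | A | x̄ᵢ | ȳᵢ | A·x̄ᵢ | A·ȳᵢ
vertical leg | 3240.00 | 18.00 | 45.00 | 58320.00 | 145800.00
horizontal leg | 5510.00 | 108.50 | 19.00 | 597835.00 | 104690.00
Σ | 8750.00 |  |  | 656155.00 | 250490.00
x̄ = 656155.00 / 8750.00 = 74.99 cm
ȳ = 250490.00 / 8750.00 = 28.63 cm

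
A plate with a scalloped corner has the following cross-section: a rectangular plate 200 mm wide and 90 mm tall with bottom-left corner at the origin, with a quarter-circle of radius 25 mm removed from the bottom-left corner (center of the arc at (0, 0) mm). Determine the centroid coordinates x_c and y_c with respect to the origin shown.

Part | A | x̄ᵢ | ȳᵢ | A·x̄ᵢ | A·ȳᵢ
plate | 18000.00 | 100.00 | 45.00 | 1800000.00 | 810000.00
removed quarter-circle | -490.87 | 10.61 | 10.61 | -5208.33 | -5208.33
Σ | 17509.13 |  |  | 1794791.67 | 804791.67
x_c = 1794791.67 / 17509.13 = 102.51 mm
y_c = 804791.67 / 17509.13 = 45.96 mm

x_c = 102.51 mm, y_c = 45.96 mm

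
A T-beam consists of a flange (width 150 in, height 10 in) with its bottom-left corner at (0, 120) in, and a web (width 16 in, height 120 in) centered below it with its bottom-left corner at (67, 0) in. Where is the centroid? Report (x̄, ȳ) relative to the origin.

web: A = 16 × 120 = 1920.00, centroid at (75.00, 60.00).
flange: A = 150 × 10 = 1500.00, centroid at (75.00, 125.00).
ΣA = 3420.00 in²
ΣAx̄ = (1920.00)(75.00) + (1500.00)(75.00) = 256500.00 in³
ΣAȳ = (1920.00)(60.00) + (1500.00)(125.00) = 302700.00 in³
x̄ = 256500.00 / 3420.00 = 75.00 in
ȳ = 302700.00 / 3420.00 = 88.51 in

x̄ = 75.00 in, ȳ = 88.51 in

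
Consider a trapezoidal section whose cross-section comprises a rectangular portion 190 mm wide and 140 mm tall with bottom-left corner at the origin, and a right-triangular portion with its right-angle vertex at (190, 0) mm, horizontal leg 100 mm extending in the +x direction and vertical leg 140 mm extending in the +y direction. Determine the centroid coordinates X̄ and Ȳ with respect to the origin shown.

X̄ = 121.74 mm, Ȳ = 65.14 mm

rectangular portion: A = 190 × 140 = 26600.00, centroid at (95.00, 70.00).
triangular portion: A = ½·100·140 = 7000.00, centroid at (223.33, 46.67).
ΣA = 33600.00 mm²
ΣAX̄ = (26600.00)(95.00) + (7000.00)(223.33) = 4090333.33 mm³
ΣAȲ = (26600.00)(70.00) + (7000.00)(46.67) = 2188666.67 mm³
X̄ = 4090333.33 / 33600.00 = 121.74 mm
Ȳ = 2188666.67 / 33600.00 = 65.14 mm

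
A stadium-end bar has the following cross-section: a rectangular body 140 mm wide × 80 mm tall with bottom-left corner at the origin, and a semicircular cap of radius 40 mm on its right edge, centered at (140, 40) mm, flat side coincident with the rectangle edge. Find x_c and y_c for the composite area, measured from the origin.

x_c = 85.94 mm, y_c = 40.00 mm

Part | A | x̄ᵢ | ȳᵢ | A·x̄ᵢ | A·ȳᵢ
rectangular body | 11200.00 | 70.00 | 40.00 | 784000.00 | 448000.00
semicircular end | 2513.27 | 156.98 | 40.00 | 394525.04 | 100530.96
Σ | 13713.27 |  |  | 1178525.04 | 548530.96
x_c = 1178525.04 / 13713.27 = 85.94 mm
y_c = 548530.96 / 13713.27 = 40.00 mm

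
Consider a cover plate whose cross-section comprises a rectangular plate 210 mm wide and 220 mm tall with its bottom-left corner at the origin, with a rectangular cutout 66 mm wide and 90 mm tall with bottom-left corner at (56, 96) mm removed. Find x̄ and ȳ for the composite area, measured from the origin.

x̄ = 107.36 mm, ȳ = 105.43 mm

plate: A = 210 × 220 = 46200.00, centroid at (105.00, 110.00).
hole: A = −(66 × 90) = -5940.00, centroid at (89.00, 141.00).
ΣA = 40260.00 mm²
ΣAx̄ = (46200.00)(105.00) + (-5940.00)(89.00) = 4322340.00 mm³
ΣAȳ = (46200.00)(110.00) + (-5940.00)(141.00) = 4244460.00 mm³
x̄ = 4322340.00 / 40260.00 = 107.36 mm
ȳ = 4244460.00 / 40260.00 = 105.43 mm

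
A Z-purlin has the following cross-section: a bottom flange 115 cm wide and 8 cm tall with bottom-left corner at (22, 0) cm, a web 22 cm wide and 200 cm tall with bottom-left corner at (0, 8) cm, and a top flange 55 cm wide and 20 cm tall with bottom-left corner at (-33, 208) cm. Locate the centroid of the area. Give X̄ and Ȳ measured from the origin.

bottom flange: A = 115 × 8 = 920.00, centroid at (79.50, 4.00).
web: A = 22 × 200 = 4400.00, centroid at (11.00, 108.00).
top flange: A = 55 × 20 = 1100.00, centroid at (-5.50, 218.00).
ΣA = 6420.00 cm², ΣAX̄ = 115490.00 cm³, ΣAȲ = 718680.00 cm³.
X̄ = 115490.00/6420.00 = 17.99 cm; Ȳ = 718680.00/6420.00 = 111.94 cm.

X̄ = 17.99 cm, Ȳ = 111.94 cm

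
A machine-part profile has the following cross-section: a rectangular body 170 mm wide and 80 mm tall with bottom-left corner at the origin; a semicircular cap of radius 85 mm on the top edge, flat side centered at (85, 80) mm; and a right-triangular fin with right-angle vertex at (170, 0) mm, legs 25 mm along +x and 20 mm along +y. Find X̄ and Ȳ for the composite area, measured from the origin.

X̄ = 85.93 mm, Ȳ = 73.93 mm

rectangular body: A = 170 × 80 = 13600.00, centroid at (85.00, 40.00).
semicircular top: A = ½π·85² = 11349.00, centroid at (85.00, 116.08).
triangular fin: A = ½·25·20 = 250.00, centroid at (178.33, 6.67).
ΣA = 25199.00 mm²
ΣAX̄ = (13600.00)(85.00) + (11349.00)(85.00) + (250.00)(178.33) = 2165248.63 mm³
ΣAȲ = (13600.00)(40.00) + (11349.00)(116.08) + (250.00)(6.67) = 1863003.61 mm³
X̄ = 2165248.63 / 25199.00 = 85.93 mm
Ȳ = 1863003.61 / 25199.00 = 73.93 mm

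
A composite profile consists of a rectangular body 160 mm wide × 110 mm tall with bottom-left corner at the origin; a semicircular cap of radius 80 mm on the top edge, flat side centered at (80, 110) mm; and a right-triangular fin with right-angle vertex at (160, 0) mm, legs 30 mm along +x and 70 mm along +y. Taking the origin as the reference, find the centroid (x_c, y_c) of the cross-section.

x_c = 83.29 mm, y_c = 85.00 mm

rectangular body: A = 160 × 110 = 17600.00, centroid at (80.00, 55.00).
semicircular top: A = ½π·80² = 10053.10, centroid at (80.00, 143.95).
triangular fin: A = ½·30·70 = 1050.00, centroid at (170.00, 23.33).
ΣA = 28703.10 mm², ΣAx_c = 2390747.72 mm³, ΣAy_c = 2439673.95 mm³.
x_c = 2390747.72/28703.10 = 83.29 mm; y_c = 2439673.95/28703.10 = 85.00 mm.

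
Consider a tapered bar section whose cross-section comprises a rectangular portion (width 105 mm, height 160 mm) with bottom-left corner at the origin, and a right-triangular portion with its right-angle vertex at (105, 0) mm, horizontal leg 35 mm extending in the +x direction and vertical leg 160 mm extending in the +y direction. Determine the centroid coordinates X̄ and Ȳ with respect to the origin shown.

X̄ = 61.67 mm, Ȳ = 76.19 mm

rectangular portion: A = 105 × 160 = 16800.00, centroid at (52.50, 80.00).
triangular portion: A = ½·35·160 = 2800.00, centroid at (116.67, 53.33).
ΣA = 19600.00 mm²
ΣAX̄ = (16800.00)(52.50) + (2800.00)(116.67) = 1208666.67 mm³
ΣAȲ = (16800.00)(80.00) + (2800.00)(53.33) = 1493333.33 mm³
X̄ = 1208666.67 / 19600.00 = 61.67 mm
Ȳ = 1493333.33 / 19600.00 = 76.19 mm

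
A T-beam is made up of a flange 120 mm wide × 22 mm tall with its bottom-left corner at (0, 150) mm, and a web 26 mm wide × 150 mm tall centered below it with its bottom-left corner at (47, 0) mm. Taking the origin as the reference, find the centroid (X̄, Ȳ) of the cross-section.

web: A = 26 × 150 = 3900.00, centroid at (60.00, 75.00).
flange: A = 120 × 22 = 2640.00, centroid at (60.00, 161.00).
ΣA = 6540.00 mm², ΣAX̄ = 392400.00 mm³, ΣAȲ = 717540.00 mm³.
X̄ = 392400.00/6540.00 = 60.00 mm; Ȳ = 717540.00/6540.00 = 109.72 mm.

X̄ = 60.00 mm, Ȳ = 109.72 mm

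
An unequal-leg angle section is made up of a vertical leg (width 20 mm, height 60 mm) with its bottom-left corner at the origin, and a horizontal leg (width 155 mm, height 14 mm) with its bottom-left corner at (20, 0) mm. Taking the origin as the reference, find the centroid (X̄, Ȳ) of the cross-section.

X̄ = 66.34 mm, Ȳ = 15.19 mm

vertical leg: A = 20 × 60 = 1200.00, centroid at (10.00, 30.00).
horizontal leg: A = 155 × 14 = 2170.00, centroid at (97.50, 7.00).
ΣA = 3370.00 mm², ΣAX̄ = 223575.00 mm³, ΣAȲ = 51190.00 mm³.
X̄ = 223575.00/3370.00 = 66.34 mm; Ȳ = 51190.00/3370.00 = 15.19 mm.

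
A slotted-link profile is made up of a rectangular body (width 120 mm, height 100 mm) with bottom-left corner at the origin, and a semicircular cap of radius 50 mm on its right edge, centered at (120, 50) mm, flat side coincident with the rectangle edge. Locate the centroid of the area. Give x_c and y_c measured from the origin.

Part | A | x̄ᵢ | ȳᵢ | A·x̄ᵢ | A·ȳᵢ
rectangular body | 12000.00 | 60.00 | 50.00 | 720000.00 | 600000.00
semicircular end | 3926.99 | 141.22 | 50.00 | 554572.23 | 196349.54
Σ | 15926.99 |  |  | 1274572.23 | 796349.54
x_c = 1274572.23 / 15926.99 = 80.03 mm
y_c = 796349.54 / 15926.99 = 50.00 mm

x_c = 80.03 mm, y_c = 50.00 mm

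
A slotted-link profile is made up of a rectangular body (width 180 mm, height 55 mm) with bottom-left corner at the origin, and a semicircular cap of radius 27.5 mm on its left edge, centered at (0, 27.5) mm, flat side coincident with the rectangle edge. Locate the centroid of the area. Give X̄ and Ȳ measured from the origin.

X̄ = 79.11 mm, Ȳ = 27.50 mm

rectangular body: A = 180 × 55 = 9900.00, centroid at (90.00, 27.50).
semicircular end: A = ½π·27.5² = 1187.91, centroid at (-11.67, 27.50).
ΣA = 11087.91 mm², ΣAX̄ = 877135.42 mm³, ΣAȲ = 304917.65 mm³.
X̄ = 877135.42/11087.91 = 79.11 mm; Ȳ = 304917.65/11087.91 = 27.50 mm.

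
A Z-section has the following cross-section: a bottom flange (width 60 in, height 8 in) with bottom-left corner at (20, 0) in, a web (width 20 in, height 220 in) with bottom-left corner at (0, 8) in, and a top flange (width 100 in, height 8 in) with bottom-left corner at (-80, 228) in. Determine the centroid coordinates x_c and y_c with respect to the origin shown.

x_c = 7.75 in, y_c = 124.42 in

bottom flange: A = 60 × 8 = 480.00, centroid at (50.00, 4.00).
web: A = 20 × 220 = 4400.00, centroid at (10.00, 118.00).
top flange: A = 100 × 8 = 800.00, centroid at (-30.00, 232.00).
ΣA = 5680.00 in², ΣAx_c = 44000.00 in³, ΣAy_c = 706720.00 in³.
x_c = 44000.00/5680.00 = 7.75 in; y_c = 706720.00/5680.00 = 124.42 in.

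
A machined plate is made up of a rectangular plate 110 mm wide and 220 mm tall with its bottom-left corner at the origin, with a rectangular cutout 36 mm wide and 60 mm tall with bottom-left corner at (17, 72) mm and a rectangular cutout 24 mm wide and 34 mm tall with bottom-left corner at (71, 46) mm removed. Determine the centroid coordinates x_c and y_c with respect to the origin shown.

plate: A = 110 × 220 = 24200.00, centroid at (55.00, 110.00).
hole 1: A = −(36 × 60) = -2160.00, centroid at (35.00, 102.00).
hole 2: A = −(24 × 34) = -816.00, centroid at (83.00, 63.00).
ΣA = 21224.00 mm², ΣAx_c = 1187672.00 mm³, ΣAy_c = 2390272.00 mm³.
x_c = 1187672.00/21224.00 = 55.96 mm; y_c = 2390272.00/21224.00 = 112.62 mm.

x_c = 55.96 mm, y_c = 112.62 mm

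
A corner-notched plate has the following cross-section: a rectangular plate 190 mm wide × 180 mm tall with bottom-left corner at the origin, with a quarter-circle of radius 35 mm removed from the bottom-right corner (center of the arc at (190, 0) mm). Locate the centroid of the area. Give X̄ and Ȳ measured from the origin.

X̄ = 92.68 mm, Ȳ = 92.18 mm

plate: A = 190 × 180 = 34200.00, centroid at (95.00, 90.00).
removed quarter-circle: A = −¼π·35² = -962.11, centroid at (175.15, 14.85).
ΣA = 33237.89 mm²
ΣAX̄ = (34200.00)(95.00) + (-962.11)(175.15) = 3080490.24 mm³
ΣAȲ = (34200.00)(90.00) + (-962.11)(14.85) = 3063708.33 mm³
X̄ = 3080490.24 / 33237.89 = 92.68 mm
Ȳ = 3063708.33 / 33237.89 = 92.18 mm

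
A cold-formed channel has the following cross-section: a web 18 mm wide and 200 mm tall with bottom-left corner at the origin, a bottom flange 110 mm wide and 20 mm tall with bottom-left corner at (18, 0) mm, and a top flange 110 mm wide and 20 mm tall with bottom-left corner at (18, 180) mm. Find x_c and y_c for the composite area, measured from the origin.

x_c = 44.20 mm, y_c = 100.00 mm

web: A = 18 × 200 = 3600.00, centroid at (9.00, 100.00).
bottom flange: A = 110 × 20 = 2200.00, centroid at (73.00, 10.00).
top flange: A = 110 × 20 = 2200.00, centroid at (73.00, 190.00).
ΣA = 8000.00 mm²
ΣAx_c = (3600.00)(9.00) + (2200.00)(73.00) + (2200.00)(73.00) = 353600.00 mm³
ΣAy_c = (3600.00)(100.00) + (2200.00)(10.00) + (2200.00)(190.00) = 800000.00 mm³
x_c = 353600.00 / 8000.00 = 44.20 mm
y_c = 800000.00 / 8000.00 = 100.00 mm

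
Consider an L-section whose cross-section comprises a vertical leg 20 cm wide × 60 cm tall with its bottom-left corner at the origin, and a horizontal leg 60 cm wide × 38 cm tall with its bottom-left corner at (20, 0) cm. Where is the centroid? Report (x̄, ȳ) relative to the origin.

Part | A | x̄ᵢ | ȳᵢ | A·x̄ᵢ | A·ȳᵢ
vertical leg | 1200.00 | 10.00 | 30.00 | 12000.00 | 36000.00
horizontal leg | 2280.00 | 50.00 | 19.00 | 114000.00 | 43320.00
Σ | 3480.00 |  |  | 126000.00 | 79320.00
x̄ = 126000.00 / 3480.00 = 36.21 cm
ȳ = 79320.00 / 3480.00 = 22.79 cm

x̄ = 36.21 cm, ȳ = 22.79 cm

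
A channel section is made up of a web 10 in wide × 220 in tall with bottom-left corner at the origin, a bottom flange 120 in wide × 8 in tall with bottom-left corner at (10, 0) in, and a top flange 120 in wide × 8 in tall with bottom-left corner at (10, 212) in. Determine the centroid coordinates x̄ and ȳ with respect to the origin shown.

Part | A | x̄ᵢ | ȳᵢ | A·x̄ᵢ | A·ȳᵢ
web | 2200.00 | 5.00 | 110.00 | 11000.00 | 242000.00
bottom flange | 960.00 | 70.00 | 4.00 | 67200.00 | 3840.00
top flange | 960.00 | 70.00 | 216.00 | 67200.00 | 207360.00
Σ | 4120.00 |  |  | 145400.00 | 453200.00
x̄ = 145400.00 / 4120.00 = 35.29 in
ȳ = 453200.00 / 4120.00 = 110.00 in

x̄ = 35.29 in, ȳ = 110.00 in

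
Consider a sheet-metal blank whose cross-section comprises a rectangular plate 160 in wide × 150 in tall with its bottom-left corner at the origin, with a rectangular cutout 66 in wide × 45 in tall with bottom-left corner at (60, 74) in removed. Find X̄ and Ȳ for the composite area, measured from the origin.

X̄ = 78.16 in, Ȳ = 71.96 in

plate: A = 160 × 150 = 24000.00, centroid at (80.00, 75.00).
hole: A = −(66 × 45) = -2970.00, centroid at (93.00, 96.50).
ΣA = 21030.00 in²
ΣAX̄ = (24000.00)(80.00) + (-2970.00)(93.00) = 1643790.00 in³
ΣAȲ = (24000.00)(75.00) + (-2970.00)(96.50) = 1513395.00 in³
X̄ = 1643790.00 / 21030.00 = 78.16 in
Ȳ = 1513395.00 / 21030.00 = 71.96 in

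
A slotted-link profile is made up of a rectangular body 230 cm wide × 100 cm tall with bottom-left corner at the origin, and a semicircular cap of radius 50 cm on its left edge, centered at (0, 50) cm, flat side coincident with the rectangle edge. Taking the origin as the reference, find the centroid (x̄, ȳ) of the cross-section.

x̄ = 95.13 cm, ȳ = 50.00 cm

rectangular body: A = 230 × 100 = 23000.00, centroid at (115.00, 50.00).
semicircular end: A = ½π·50² = 3926.99, centroid at (-21.22, 50.00).
ΣA = 26926.99 cm²
ΣAx̄ = (23000.00)(115.00) + (3926.99)(-21.22) = 2561666.67 cm³
ΣAȳ = (23000.00)(50.00) + (3926.99)(50.00) = 1346349.54 cm³
x̄ = 2561666.67 / 26926.99 = 95.13 cm
ȳ = 1346349.54 / 26926.99 = 50.00 cm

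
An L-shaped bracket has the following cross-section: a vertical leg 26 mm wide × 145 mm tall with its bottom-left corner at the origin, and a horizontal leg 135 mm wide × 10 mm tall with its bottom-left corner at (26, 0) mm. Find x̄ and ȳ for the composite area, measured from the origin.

x̄ = 34.23 mm, ȳ = 54.70 mm

vertical leg: A = 26 × 145 = 3770.00, centroid at (13.00, 72.50).
horizontal leg: A = 135 × 10 = 1350.00, centroid at (93.50, 5.00).
ΣA = 5120.00 mm², ΣAx̄ = 175235.00 mm³, ΣAȳ = 280075.00 mm³.
x̄ = 175235.00/5120.00 = 34.23 mm; ȳ = 280075.00/5120.00 = 54.70 mm.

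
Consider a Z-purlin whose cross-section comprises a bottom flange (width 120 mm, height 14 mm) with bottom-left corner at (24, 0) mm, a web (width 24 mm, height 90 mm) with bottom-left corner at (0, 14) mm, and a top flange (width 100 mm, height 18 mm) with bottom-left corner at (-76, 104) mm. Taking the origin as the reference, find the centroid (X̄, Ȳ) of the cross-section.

bottom flange: A = 120 × 14 = 1680.00, centroid at (84.00, 7.00).
web: A = 24 × 90 = 2160.00, centroid at (12.00, 59.00).
top flange: A = 100 × 18 = 1800.00, centroid at (-26.00, 113.00).
ΣA = 5640.00 mm²
ΣAX̄ = (1680.00)(84.00) + (2160.00)(12.00) + (1800.00)(-26.00) = 120240.00 mm³
ΣAȲ = (1680.00)(7.00) + (2160.00)(59.00) + (1800.00)(113.00) = 342600.00 mm³
X̄ = 120240.00 / 5640.00 = 21.32 mm
Ȳ = 342600.00 / 5640.00 = 60.74 mm

X̄ = 21.32 mm, Ȳ = 60.74 mm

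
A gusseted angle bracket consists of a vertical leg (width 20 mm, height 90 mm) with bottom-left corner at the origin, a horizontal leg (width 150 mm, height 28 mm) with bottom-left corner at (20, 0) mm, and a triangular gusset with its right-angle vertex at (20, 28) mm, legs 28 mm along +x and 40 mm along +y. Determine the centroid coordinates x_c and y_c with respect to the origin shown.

Part | A | x̄ᵢ | ȳᵢ | A·x̄ᵢ | A·ȳᵢ
vertical leg | 1800.00 | 10.00 | 45.00 | 18000.00 | 81000.00
horizontal leg | 4200.00 | 95.00 | 14.00 | 399000.00 | 58800.00
gusset | 560.00 | 29.33 | 41.33 | 16426.67 | 23146.67
Σ | 6560.00 |  |  | 433426.67 | 162946.67
x_c = 433426.67 / 6560.00 = 66.07 mm
y_c = 162946.67 / 6560.00 = 24.84 mm

x_c = 66.07 mm, y_c = 24.84 mm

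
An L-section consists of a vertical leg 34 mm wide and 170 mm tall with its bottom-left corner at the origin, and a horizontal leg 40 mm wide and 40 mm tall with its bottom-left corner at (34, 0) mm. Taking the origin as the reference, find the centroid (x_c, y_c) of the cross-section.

vertical leg: A = 34 × 170 = 5780.00, centroid at (17.00, 85.00).
horizontal leg: A = 40 × 40 = 1600.00, centroid at (54.00, 20.00).
ΣA = 7380.00 mm²
ΣAx_c = (5780.00)(17.00) + (1600.00)(54.00) = 184660.00 mm³
ΣAy_c = (5780.00)(85.00) + (1600.00)(20.00) = 523300.00 mm³
x_c = 184660.00 / 7380.00 = 25.02 mm
y_c = 523300.00 / 7380.00 = 70.91 mm

x_c = 25.02 mm, y_c = 70.91 mm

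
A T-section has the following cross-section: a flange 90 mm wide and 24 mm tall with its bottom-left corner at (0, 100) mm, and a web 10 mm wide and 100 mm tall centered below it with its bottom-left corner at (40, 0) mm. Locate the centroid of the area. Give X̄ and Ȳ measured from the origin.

Part | A | x̄ᵢ | ȳᵢ | A·x̄ᵢ | A·ȳᵢ
web | 1000.00 | 45.00 | 50.00 | 45000.00 | 50000.00
flange | 2160.00 | 45.00 | 112.00 | 97200.00 | 241920.00
Σ | 3160.00 |  |  | 142200.00 | 291920.00
X̄ = 142200.00 / 3160.00 = 45.00 mm
Ȳ = 291920.00 / 3160.00 = 92.38 mm

X̄ = 45.00 mm, Ȳ = 92.38 mm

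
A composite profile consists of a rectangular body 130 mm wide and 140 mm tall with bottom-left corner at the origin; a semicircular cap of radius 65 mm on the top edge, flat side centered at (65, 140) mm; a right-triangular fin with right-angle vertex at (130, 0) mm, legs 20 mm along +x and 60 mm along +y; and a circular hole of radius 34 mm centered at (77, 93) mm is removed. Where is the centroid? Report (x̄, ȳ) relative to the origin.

x̄ = 64.97 mm, ȳ = 94.50 mm

rectangular body: A = 130 × 140 = 18200.00, centroid at (65.00, 70.00).
semicircular top: A = ½π·65² = 6636.61, centroid at (65.00, 167.59).
triangular fin: A = ½·20·60 = 600.00, centroid at (136.67, 20.00).
hole: A = −π·34² = -3631.68, centroid at (77.00, 93.00).
ΣA = 21804.93 mm²
ΣAx̄ = (18200.00)(65.00) + (6636.61)(65.00) + (600.00)(136.67) + (-3631.68)(77.00) = 1416740.50 mm³
ΣAȳ = (18200.00)(70.00) + (6636.61)(167.59) + (600.00)(20.00) + (-3631.68)(93.00) = 2060463.02 mm³
x̄ = 1416740.50 / 21804.93 = 64.97 mm
ȳ = 2060463.02 / 21804.93 = 94.50 mm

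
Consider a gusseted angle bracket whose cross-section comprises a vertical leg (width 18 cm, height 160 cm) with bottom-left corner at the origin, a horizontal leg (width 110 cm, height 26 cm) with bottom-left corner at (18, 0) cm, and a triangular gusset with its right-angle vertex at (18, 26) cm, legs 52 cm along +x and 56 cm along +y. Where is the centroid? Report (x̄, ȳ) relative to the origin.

vertical leg: A = 18 × 160 = 2880.00, centroid at (9.00, 80.00).
horizontal leg: A = 110 × 26 = 2860.00, centroid at (73.00, 13.00).
gusset: A = ½·52·56 = 1456.00, centroid at (35.33, 44.67).
ΣA = 7196.00 cm²
ΣAx̄ = (2880.00)(9.00) + (2860.00)(73.00) + (1456.00)(35.33) = 286145.33 cm³
ΣAȳ = (2880.00)(80.00) + (2860.00)(13.00) + (1456.00)(44.67) = 332614.67 cm³
x̄ = 286145.33 / 7196.00 = 39.76 cm
ȳ = 332614.67 / 7196.00 = 46.22 cm

x̄ = 39.76 cm, ȳ = 46.22 cm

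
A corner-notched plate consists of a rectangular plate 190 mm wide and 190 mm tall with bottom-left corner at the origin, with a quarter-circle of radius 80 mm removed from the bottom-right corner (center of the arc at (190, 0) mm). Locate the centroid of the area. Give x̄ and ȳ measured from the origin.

x̄ = 85.12 mm, ȳ = 104.88 mm

Part | A | x̄ᵢ | ȳᵢ | A·x̄ᵢ | A·ȳᵢ
plate | 36100.00 | 95.00 | 95.00 | 3429500.00 | 3429500.00
removed quarter-circle | -5026.55 | 156.05 | 33.95 | -784377.50 | -170666.67
Σ | 31073.45 |  |  | 2645122.50 | 3258833.33
x̄ = 2645122.50 / 31073.45 = 85.12 mm
ȳ = 3258833.33 / 31073.45 = 104.88 mm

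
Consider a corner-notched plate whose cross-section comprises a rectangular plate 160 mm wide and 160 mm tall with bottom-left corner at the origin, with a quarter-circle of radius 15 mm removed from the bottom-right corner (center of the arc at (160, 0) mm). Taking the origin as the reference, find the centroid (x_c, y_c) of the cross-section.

x_c = 79.49 mm, y_c = 80.51 mm

plate: A = 160 × 160 = 25600.00, centroid at (80.00, 80.00).
removed quarter-circle: A = −¼π·15² = -176.71, centroid at (153.63, 6.37).
ΣA = 25423.29 mm²
ΣAx_c = (25600.00)(80.00) + (-176.71)(153.63) = 2020850.67 mm³
ΣAy_c = (25600.00)(80.00) + (-176.71)(6.37) = 2046875.00 mm³
x_c = 2020850.67 / 25423.29 = 79.49 mm
y_c = 2046875.00 / 25423.29 = 80.51 mm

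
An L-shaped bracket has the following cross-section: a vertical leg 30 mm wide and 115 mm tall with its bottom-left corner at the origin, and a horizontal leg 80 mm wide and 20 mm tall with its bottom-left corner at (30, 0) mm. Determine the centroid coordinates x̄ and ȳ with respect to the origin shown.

x̄ = 32.43 mm, ȳ = 42.45 mm

Part | A | x̄ᵢ | ȳᵢ | A·x̄ᵢ | A·ȳᵢ
vertical leg | 3450.00 | 15.00 | 57.50 | 51750.00 | 198375.00
horizontal leg | 1600.00 | 70.00 | 10.00 | 112000.00 | 16000.00
Σ | 5050.00 |  |  | 163750.00 | 214375.00
x̄ = 163750.00 / 5050.00 = 32.43 mm
ȳ = 214375.00 / 5050.00 = 42.45 mm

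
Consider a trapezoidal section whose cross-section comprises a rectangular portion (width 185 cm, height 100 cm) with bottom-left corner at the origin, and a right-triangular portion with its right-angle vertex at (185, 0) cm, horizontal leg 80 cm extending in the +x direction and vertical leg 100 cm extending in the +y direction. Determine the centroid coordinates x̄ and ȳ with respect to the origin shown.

Part | A | x̄ᵢ | ȳᵢ | A·x̄ᵢ | A·ȳᵢ
rectangular portion | 18500.00 | 92.50 | 50.00 | 1711250.00 | 925000.00
triangular portion | 4000.00 | 211.67 | 33.33 | 846666.67 | 133333.33
Σ | 22500.00 |  |  | 2557916.67 | 1058333.33
x̄ = 2557916.67 / 22500.00 = 113.69 cm
ȳ = 1058333.33 / 22500.00 = 47.04 cm

x̄ = 113.69 cm, ȳ = 47.04 cm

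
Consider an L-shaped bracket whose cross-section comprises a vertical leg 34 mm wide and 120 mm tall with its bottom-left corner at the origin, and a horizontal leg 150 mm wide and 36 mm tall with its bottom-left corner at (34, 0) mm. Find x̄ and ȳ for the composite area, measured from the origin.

vertical leg: A = 34 × 120 = 4080.00, centroid at (17.00, 60.00).
horizontal leg: A = 150 × 36 = 5400.00, centroid at (109.00, 18.00).
ΣA = 9480.00 mm², ΣAx̄ = 657960.00 mm³, ΣAȳ = 342000.00 mm³.
x̄ = 657960.00/9480.00 = 69.41 mm; ȳ = 342000.00/9480.00 = 36.08 mm.

x̄ = 69.41 mm, ȳ = 36.08 mm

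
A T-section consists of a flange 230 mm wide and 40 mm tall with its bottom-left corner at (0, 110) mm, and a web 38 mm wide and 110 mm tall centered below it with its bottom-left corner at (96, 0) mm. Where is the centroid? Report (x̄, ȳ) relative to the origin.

Part | A | x̄ᵢ | ȳᵢ | A·x̄ᵢ | A·ȳᵢ
web | 4180.00 | 115.00 | 55.00 | 480700.00 | 229900.00
flange | 9200.00 | 115.00 | 130.00 | 1058000.00 | 1196000.00
Σ | 13380.00 |  |  | 1538700.00 | 1425900.00
x̄ = 1538700.00 / 13380.00 = 115.00 mm
ȳ = 1425900.00 / 13380.00 = 106.57 mm

x̄ = 115.00 mm, ȳ = 106.57 mm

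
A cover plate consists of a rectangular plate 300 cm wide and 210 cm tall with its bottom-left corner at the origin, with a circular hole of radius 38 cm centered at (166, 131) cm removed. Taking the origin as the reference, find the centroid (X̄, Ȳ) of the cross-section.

Part | A | x̄ᵢ | ȳᵢ | A·x̄ᵢ | A·ȳᵢ
plate | 63000.00 | 150.00 | 105.00 | 9450000.00 | 6615000.00
hole | -4536.46 | 166.00 | 131.00 | -753052.33 | -594276.23
Σ | 58463.54 |  |  | 8696947.67 | 6020723.77
X̄ = 8696947.67 / 58463.54 = 148.76 cm
Ȳ = 6020723.77 / 58463.54 = 102.98 cm

X̄ = 148.76 cm, Ȳ = 102.98 cm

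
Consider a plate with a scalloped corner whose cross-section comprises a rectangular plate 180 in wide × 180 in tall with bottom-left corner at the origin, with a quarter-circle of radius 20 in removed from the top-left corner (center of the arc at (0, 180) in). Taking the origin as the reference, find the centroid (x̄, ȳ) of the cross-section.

x̄ = 90.80 in, ȳ = 89.20 in

Part | A | x̄ᵢ | ȳᵢ | A·x̄ᵢ | A·ȳᵢ
plate | 32400.00 | 90.00 | 90.00 | 2916000.00 | 2916000.00
removed quarter-circle | -314.16 | 8.49 | 171.51 | -2666.67 | -53882.00
Σ | 32085.84 |  |  | 2913333.33 | 2862118.00
x̄ = 2913333.33 / 32085.84 = 90.80 in
ȳ = 2862118.00 / 32085.84 = 89.20 in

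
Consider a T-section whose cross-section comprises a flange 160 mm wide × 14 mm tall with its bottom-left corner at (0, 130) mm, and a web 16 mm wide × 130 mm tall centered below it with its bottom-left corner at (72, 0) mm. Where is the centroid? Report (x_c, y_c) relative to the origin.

x_c = 80.00 mm, y_c = 102.33 mm

web: A = 16 × 130 = 2080.00, centroid at (80.00, 65.00).
flange: A = 160 × 14 = 2240.00, centroid at (80.00, 137.00).
ΣA = 4320.00 mm²
ΣAx_c = (2080.00)(80.00) + (2240.00)(80.00) = 345600.00 mm³
ΣAy_c = (2080.00)(65.00) + (2240.00)(137.00) = 442080.00 mm³
x_c = 345600.00 / 4320.00 = 80.00 mm
y_c = 442080.00 / 4320.00 = 102.33 mm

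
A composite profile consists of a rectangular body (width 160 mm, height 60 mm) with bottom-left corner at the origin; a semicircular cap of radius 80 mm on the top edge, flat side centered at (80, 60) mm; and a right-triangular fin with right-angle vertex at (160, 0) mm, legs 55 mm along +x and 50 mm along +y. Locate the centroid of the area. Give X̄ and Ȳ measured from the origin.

Part | A | x̄ᵢ | ȳᵢ | A·x̄ᵢ | A·ȳᵢ
rectangular body | 9600.00 | 80.00 | 30.00 | 768000.00 | 288000.00
semicircular top | 10053.10 | 80.00 | 93.95 | 804247.72 | 944519.12
triangular fin | 1375.00 | 178.33 | 16.67 | 245208.33 | 22916.67
Σ | 21028.10 |  |  | 1817456.05 | 1255435.79
X̄ = 1817456.05 / 21028.10 = 86.43 mm
Ȳ = 1255435.79 / 21028.10 = 59.70 mm

X̄ = 86.43 mm, Ȳ = 59.70 mm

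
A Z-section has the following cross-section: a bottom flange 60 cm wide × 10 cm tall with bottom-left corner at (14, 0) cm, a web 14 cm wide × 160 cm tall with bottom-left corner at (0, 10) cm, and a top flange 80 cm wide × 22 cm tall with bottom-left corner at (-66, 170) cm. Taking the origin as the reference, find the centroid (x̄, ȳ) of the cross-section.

bottom flange: A = 60 × 10 = 600.00, centroid at (44.00, 5.00).
web: A = 14 × 160 = 2240.00, centroid at (7.00, 90.00).
top flange: A = 80 × 22 = 1760.00, centroid at (-26.00, 181.00).
ΣA = 4600.00 cm²
ΣAx̄ = (600.00)(44.00) + (2240.00)(7.00) + (1760.00)(-26.00) = -3680.00 cm³
ΣAȳ = (600.00)(5.00) + (2240.00)(90.00) + (1760.00)(181.00) = 523160.00 cm³
x̄ = -3680.00 / 4600.00 = -0.80 cm
ȳ = 523160.00 / 4600.00 = 113.73 cm

x̄ = -0.80 cm, ȳ = 113.73 cm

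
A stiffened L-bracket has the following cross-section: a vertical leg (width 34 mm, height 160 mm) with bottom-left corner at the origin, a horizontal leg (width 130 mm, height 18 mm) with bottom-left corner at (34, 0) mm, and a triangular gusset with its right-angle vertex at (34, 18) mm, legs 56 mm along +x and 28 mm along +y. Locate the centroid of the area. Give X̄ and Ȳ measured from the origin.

X̄ = 42.67 mm, Ȳ = 55.78 mm

vertical leg: A = 34 × 160 = 5440.00, centroid at (17.00, 80.00).
horizontal leg: A = 130 × 18 = 2340.00, centroid at (99.00, 9.00).
gusset: A = ½·56·28 = 784.00, centroid at (52.67, 27.33).
ΣA = 8564.00 mm²
ΣAX̄ = (5440.00)(17.00) + (2340.00)(99.00) + (784.00)(52.67) = 365430.67 mm³
ΣAȲ = (5440.00)(80.00) + (2340.00)(9.00) + (784.00)(27.33) = 477689.33 mm³
X̄ = 365430.67 / 8564.00 = 42.67 mm
Ȳ = 477689.33 / 8564.00 = 55.78 mm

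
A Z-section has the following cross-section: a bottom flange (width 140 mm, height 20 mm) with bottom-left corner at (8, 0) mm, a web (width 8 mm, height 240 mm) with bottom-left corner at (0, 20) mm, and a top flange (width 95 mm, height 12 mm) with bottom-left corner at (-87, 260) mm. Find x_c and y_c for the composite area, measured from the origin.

Part | A | x̄ᵢ | ȳᵢ | A·x̄ᵢ | A·ȳᵢ
bottom flange | 2800.00 | 78.00 | 10.00 | 218400.00 | 28000.00
web | 1920.00 | 4.00 | 140.00 | 7680.00 | 268800.00
top flange | 1140.00 | -39.50 | 266.00 | -45030.00 | 303240.00
Σ | 5860.00 |  |  | 181050.00 | 600040.00
x_c = 181050.00 / 5860.00 = 30.90 mm
y_c = 600040.00 / 5860.00 = 102.40 mm

x_c = 30.90 mm, y_c = 102.40 mm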